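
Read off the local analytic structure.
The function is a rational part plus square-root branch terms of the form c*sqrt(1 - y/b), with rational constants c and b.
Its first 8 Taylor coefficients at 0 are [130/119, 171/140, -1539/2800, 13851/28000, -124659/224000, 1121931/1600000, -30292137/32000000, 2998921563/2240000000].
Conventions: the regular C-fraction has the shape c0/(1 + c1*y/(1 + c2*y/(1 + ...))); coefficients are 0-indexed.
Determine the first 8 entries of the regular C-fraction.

The regular C-fraction coefficients are [130/119, -2907/2600, 4077/2600, 39/302, 582/755, 4077/15520, 9891/15520, 1746/5495].

Taylor coefficients (read off): a_0 = 130/119, a_1 = 171/140, a_2 = -1539/2800, a_3 = 13851/28000, a_4 = -124659/224000, a_5 = 1121931/1600000, a_6 = -30292137/32000000, a_7 = 2998921563/2240000000.
c0 = a_0 = 130/119. Peel one level at a time: if S = 1 + c*y/S' with S'(0) = 1, then c is the y-coefficient of S and S' = c*y/(S - 1).
S_1 = c0/f = 1 + (-2907/2600)*y + (11851839/6760000)*y^2 + ...; c1 = -2907/2600.
S_2 = c1*y/(S_1 - 1) = 1 + (4077/2600)*y + (-81/400)*y^2 + ...; c2 = 4077/2600.
S_3 = c2*y/(S_2 - 1) = 1 + (39/302)*y + (-11349/114005)*y^2 + ...; c3 = 39/302.
S_4 = c3*y/(S_3 - 1) = 1 + (582/755)*y + (-81/400)*y^2 + ...; c4 = 582/755.
S_5 = c4*y/(S_4 - 1) = 1 + (4077/15520)*y + (-40325607/240870400)*y^2 + ...; c5 = 4077/15520.
S_6 = c5*y/(S_5 - 1) = 1 + (9891/15520)*y + (-81/400)*y^2 + ...; c6 = 9891/15520.
S_7 = c6*y/(S_6 - 1) = 1 + (1746/5495)*y + ...; c7 = 1746/5495.


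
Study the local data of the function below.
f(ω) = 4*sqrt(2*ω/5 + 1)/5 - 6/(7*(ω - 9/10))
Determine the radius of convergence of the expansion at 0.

The radius of convergence is 9/10.

Denominator factor (ω - 9/10): pole of order 1 at 9/10, modulus 9/10.
Branch term (4/5)*sqrt(1 - ω/(-5/2)): its argument vanishes at ω = -5/2, a square-root branch point, modulus 5/2.
The radius of convergence is the smallest modulus among the singular points: 9/10.


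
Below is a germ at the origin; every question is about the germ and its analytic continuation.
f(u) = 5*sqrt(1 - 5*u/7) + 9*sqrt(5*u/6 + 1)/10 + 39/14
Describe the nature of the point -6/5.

The point is an algebraic (square-root) branch point.

The term (9/10)*sqrt(1 - u/(-6/5)) has argument 1 - -6/5/(-6/5) = 0 at -6/5: a square-root (algebraic, two-sheeted) branch point; the remaining terms are analytic or single-valued there.


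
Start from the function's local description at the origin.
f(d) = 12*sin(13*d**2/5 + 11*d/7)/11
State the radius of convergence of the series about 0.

The factor sin(13*d**2/5 + 11*d/7) is entire and contributes no finite singular point.
The polynomial part has no poles.
No finite singular points: the Taylor series at 0 converges everywhere.

The radius of convergence is infinite.


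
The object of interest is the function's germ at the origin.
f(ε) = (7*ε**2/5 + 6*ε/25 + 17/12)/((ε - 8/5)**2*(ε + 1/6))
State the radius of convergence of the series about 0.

The radius of convergence is 1/6.

Denominator factor (ε - 8/5)^2: pole of order 2 at 8/5, modulus 8/5.
Denominator factor (ε + 1/6): pole of order 1 at -1/6, modulus 1/6.
The radius of convergence is the smallest modulus among the singular points: 1/6.


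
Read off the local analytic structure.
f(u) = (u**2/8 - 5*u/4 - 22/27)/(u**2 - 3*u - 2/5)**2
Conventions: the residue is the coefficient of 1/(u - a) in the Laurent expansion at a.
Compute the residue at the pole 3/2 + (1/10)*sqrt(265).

The factor u**2 - 3*u - 2/5 splits as (u - a)(u - a') with a = 3/2 + (1/10)*sqrt(265), a' = 3/2 - (1/10)*sqrt(265). At the order-2 pole a set g(u) = (u - a)^2*f(u) = [u**2/8 - 5*u/4 - 22/27] / (u - a')^2.
Order-2 pole: residue = g'(a); g'(3/2 + (1/10)*sqrt(265)) = (2959/303372)*sqrt(265), so the residue is (2959/303372)*sqrt(265).

The residue is (2959/303372)*sqrt(265).


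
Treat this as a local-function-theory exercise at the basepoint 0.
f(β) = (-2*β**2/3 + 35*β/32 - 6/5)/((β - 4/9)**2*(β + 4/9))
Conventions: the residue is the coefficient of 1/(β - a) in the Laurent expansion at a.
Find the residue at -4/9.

At the order-1 pole -4/9 set g(β) = (β - (-4/9))*f(β) = (-2*β**2/3 + 35*β/32 - 6/5)/(β - 4/9)**2.
Simple pole: residue = g(a) at a = -4/9, which is -17669/7680.

The residue is -17669/7680.


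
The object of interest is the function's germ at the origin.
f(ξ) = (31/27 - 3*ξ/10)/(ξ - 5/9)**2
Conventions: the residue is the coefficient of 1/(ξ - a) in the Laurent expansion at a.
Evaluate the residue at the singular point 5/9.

The residue is -3/10.

At the order-2 pole 5/9 set g(ξ) = (ξ - (5/9))^2*f(ξ) = 31/27 - 3*ξ/10.
Order-2 pole: residue = g'(a); g'(5/9) = -3/10, so the residue is -3/10.


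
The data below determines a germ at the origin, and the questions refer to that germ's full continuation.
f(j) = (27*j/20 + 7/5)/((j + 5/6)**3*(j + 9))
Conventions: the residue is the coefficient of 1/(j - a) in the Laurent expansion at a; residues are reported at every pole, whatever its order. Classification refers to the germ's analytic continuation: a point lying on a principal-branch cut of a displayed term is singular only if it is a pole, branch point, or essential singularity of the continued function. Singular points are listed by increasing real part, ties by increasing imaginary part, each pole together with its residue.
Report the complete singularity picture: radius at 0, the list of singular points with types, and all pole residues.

Radius of convergence at 0: 5/6.
At -9: a pole of order 1; residue 2322/117649.
At -5/6: a pole of order 3; residue -2322/117649.

Denominator factor (j + 9): pole of order 1 at -9, modulus 9.
Denominator factor (j + 5/6)^3: pole of order 3 at -5/6, modulus 5/6.
The radius of convergence is the smallest modulus among the singular points: 5/6.
At the order-1 pole -9 set g(j) = (j - (-9))*f(j) = (27*j/20 + 7/5)/(j + 5/6)**3.
Simple pole: residue = g(a) at a = -9, which is 2322/117649.
At the order-3 pole -5/6 set g(j) = (j - (-5/6))^3*f(j) = (27*j/20 + 7/5)/(j + 9).
Order-3 pole: residue = g''(a)/2; g''(-5/6) = -4644/117649, so the residue is -2322/117649.
List the singular points by increasing real part (a conjugate pair: the negative imaginary part first).


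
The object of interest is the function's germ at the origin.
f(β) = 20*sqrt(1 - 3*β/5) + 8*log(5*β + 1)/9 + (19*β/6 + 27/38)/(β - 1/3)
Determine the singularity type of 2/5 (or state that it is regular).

Denominator factors: β - 1/3 = 1/15 at β = 2/5 — none vanishes.
Branch term sqrt(1 - β/(5/3)): argument at 2/5 is 19/25, nonzero, so 2/5 is not its branch point (a point on a principal cut is still regular for the continued germ).
Branch term log(1 - β/(-1/5)): argument at 2/5 is 3, nonzero, so 2/5 is not its branch point (a point on a principal cut is still regular for the continued germ).
So the germ continues analytically to 2/5.

The point is a regular point.


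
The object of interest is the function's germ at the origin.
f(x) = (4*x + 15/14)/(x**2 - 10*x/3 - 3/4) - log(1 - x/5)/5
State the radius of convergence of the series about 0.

Denominator factor (x**2 - 10*x/3 - 3/4): discriminant 127/9, real irrational roots 5/3 + (1/6)*sqrt(127) and 5/3 - (1/6)*sqrt(127); poles of order 1, moduli 5/3 + (1/6)*sqrt(127) and -5/3 + (1/6)*sqrt(127).
Branch term (-1/5)*log(1 - x/(5)): its argument vanishes at x = 5, a logarithmic branch point, modulus 5.
The radius of convergence is the smallest modulus among the singular points: -5/3 + (1/6)*sqrt(127).

The radius of convergence is -5/3 + (1/6)*sqrt(127).


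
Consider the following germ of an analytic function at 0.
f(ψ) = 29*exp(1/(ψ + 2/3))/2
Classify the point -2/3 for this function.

The point is an essential singularity.

The exponent 1/(ψ - (-2/3)) has a pole at -2/3, so exp(1/(ψ - (-2/3))) takes every nonzero value near it: an essential singularity (not a pole of any order).


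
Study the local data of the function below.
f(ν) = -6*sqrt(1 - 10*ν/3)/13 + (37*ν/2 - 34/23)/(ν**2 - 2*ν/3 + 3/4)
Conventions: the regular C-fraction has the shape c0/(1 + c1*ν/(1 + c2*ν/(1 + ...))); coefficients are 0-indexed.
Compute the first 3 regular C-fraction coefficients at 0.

Taylor coefficients (expand at 0): a_0 = -2182/897, a_1 = 191200/8073, a_2 = 1717439/72657.
c0 = a_0 = -2182/897. Peel one level at a time: if S = 1 + c*ν/S' with S'(0) = 1, then c is the ν-coefficient of S and S' = c*ν/(S - 1).
S_1 = c0/f = 1 + (95600/9819)*ν + (248795629/2380562)*ν^2 + ...; c1 = 95600/9819.
S_2 = c1*ν/(S_1 - 1) = 1 + (-2239160661/208599200)*ν + ...; c2 = -2239160661/208599200.

The regular C-fraction coefficients are [-2182/897, 95600/9819, -2239160661/208599200].


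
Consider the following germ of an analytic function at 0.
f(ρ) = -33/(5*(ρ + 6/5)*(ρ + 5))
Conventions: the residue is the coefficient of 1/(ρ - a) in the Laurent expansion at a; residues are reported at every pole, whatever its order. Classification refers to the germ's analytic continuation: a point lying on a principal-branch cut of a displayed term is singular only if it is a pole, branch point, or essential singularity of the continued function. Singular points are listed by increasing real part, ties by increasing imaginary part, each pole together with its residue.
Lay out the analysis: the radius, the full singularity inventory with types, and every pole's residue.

Radius of convergence at 0: 6/5.
At -5: a pole of order 1; residue 33/19.
At -6/5: a pole of order 1; residue -33/19.

Denominator factor (ρ + 5): pole of order 1 at -5, modulus 5.
Denominator factor (ρ + 6/5): pole of order 1 at -6/5, modulus 6/5.
The radius of convergence is the smallest modulus among the singular points: 6/5.
At the order-1 pole -5 set g(ρ) = (ρ - (-5))*f(ρ) = -33/(5*(ρ + 6/5)).
Simple pole: residue = g(a) at a = -5, which is 33/19.
At the order-1 pole -6/5 set g(ρ) = (ρ - (-6/5))*f(ρ) = -33/(5*(ρ + 5)).
Simple pole: residue = g(a) at a = -6/5, which is -33/19.
List the singular points by increasing real part (a conjugate pair: the negative imaginary part first).


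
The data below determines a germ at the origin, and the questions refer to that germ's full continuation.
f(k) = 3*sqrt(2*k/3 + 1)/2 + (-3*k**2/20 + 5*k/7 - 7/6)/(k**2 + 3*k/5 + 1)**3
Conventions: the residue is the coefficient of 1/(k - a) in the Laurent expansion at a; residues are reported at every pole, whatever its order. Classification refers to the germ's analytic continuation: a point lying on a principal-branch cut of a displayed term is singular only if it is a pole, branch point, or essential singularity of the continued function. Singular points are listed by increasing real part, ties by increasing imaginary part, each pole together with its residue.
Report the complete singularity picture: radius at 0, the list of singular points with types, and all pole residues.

Radius of convergence at 0: 1.
At -3/2: an algebraic (square-root) branch point.
At (-3/10) - ((1/10)*sqrt(91))*i: a pole of order 3; residue -((755975/21099988)*sqrt(91))*i.
At (-3/10) + ((1/10)*sqrt(91))*i: a pole of order 3; residue ((755975/21099988)*sqrt(91))*i.


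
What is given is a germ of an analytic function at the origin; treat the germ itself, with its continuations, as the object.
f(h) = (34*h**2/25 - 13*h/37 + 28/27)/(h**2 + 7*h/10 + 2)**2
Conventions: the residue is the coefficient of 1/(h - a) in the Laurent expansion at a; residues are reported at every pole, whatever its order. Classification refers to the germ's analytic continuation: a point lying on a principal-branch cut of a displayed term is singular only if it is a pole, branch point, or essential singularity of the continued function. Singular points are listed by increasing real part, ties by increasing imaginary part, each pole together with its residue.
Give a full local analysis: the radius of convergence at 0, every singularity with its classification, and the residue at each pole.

Radius of convergence at 0: sqrt(2).
At (-7/20) - ((1/20)*sqrt(751))*i: a pole of order 2; residue ((7752260/563436999)*sqrt(751))*i.
At (-7/20) + ((1/20)*sqrt(751))*i: a pole of order 2; residue -((7752260/563436999)*sqrt(751))*i.

Denominator factor (h**2 + 7*h/10 + 2)^2: discriminant -751/100, complex-conjugate roots (-7/20) + ((1/20)*sqrt(751))*i and (-7/20) - ((1/20)*sqrt(751))*i; poles of order 2, moduli sqrt(2) and sqrt(2).
The radius of convergence is the smallest modulus among the singular points: sqrt(2).
The factor h**2 + 7*h/10 + 2 splits as (h - a)(h - a') with a = (-7/20) - ((1/20)*sqrt(751))*i, a' = (-7/20) + ((1/20)*sqrt(751))*i. At the order-2 pole a set g(h) = (h - a)^2*f(h) = [34*h**2/25 - 13*h/37 + 28/27] / (h - a')^2.
Order-2 pole: residue = g'(a); g'((-7/20) - ((1/20)*sqrt(751))*i) = ((7752260/563436999)*sqrt(751))*i, so the residue is ((7752260/563436999)*sqrt(751))*i.
The factor h**2 + 7*h/10 + 2 splits as (h - a)(h - a') with a = (-7/20) + ((1/20)*sqrt(751))*i, a' = (-7/20) - ((1/20)*sqrt(751))*i. At the order-2 pole a set g(h) = (h - a)^2*f(h) = [34*h**2/25 - 13*h/37 + 28/27] / (h - a')^2.
Order-2 pole: residue = g'(a); g'((-7/20) + ((1/20)*sqrt(751))*i) = -((7752260/563436999)*sqrt(751))*i, so the residue is -((7752260/563436999)*sqrt(751))*i.
List the singular points by increasing real part (a conjugate pair: the negative imaginary part first).


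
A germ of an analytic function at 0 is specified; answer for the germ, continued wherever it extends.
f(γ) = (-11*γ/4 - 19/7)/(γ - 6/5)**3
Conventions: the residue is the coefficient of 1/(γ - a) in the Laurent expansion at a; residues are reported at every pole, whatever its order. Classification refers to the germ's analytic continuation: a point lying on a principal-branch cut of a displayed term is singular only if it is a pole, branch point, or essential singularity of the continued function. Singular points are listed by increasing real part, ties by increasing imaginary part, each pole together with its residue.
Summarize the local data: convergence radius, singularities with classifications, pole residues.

Radius of convergence at 0: 6/5.
At 6/5: a pole of order 3; residue 0.

Denominator factor (γ - 6/5)^3: pole of order 3 at 6/5, modulus 6/5.
The radius of convergence is the smallest modulus among the singular points: 6/5.
At the order-3 pole 6/5 set g(γ) = (γ - (6/5))^3*f(γ) = -11*γ/4 - 19/7.
Order-3 pole: residue = g''(a)/2; g''(6/5) = 0, so the residue is 0.


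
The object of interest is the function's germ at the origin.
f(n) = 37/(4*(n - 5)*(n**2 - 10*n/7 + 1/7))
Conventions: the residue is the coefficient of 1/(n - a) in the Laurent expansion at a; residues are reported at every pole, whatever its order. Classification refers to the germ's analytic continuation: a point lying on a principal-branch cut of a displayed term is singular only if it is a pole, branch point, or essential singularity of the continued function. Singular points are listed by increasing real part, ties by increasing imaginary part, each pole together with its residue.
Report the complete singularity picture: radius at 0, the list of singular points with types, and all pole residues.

Radius of convergence at 0: 5/7 - (3/7)*sqrt(2).
At 5/7 - (3/7)*sqrt(2): a pole of order 1; residue -37/144 + (185/144)*sqrt(2).
At 5/7 + (3/7)*sqrt(2): a pole of order 1; residue -37/144 - (185/144)*sqrt(2).
At 5: a pole of order 1; residue 37/72.

Denominator factor (n - 5): pole of order 1 at 5, modulus 5.
Denominator factor (n**2 - 10*n/7 + 1/7): discriminant 72/49, real irrational roots 5/7 + (3/7)*sqrt(2) and 5/7 - (3/7)*sqrt(2); poles of order 1, moduli 5/7 + (3/7)*sqrt(2) and 5/7 - (3/7)*sqrt(2).
The radius of convergence is the smallest modulus among the singular points: 5/7 - (3/7)*sqrt(2).
The factor n**2 - 10*n/7 + 1/7 splits as (n - a)(n - a') with a = 5/7 - (3/7)*sqrt(2), a' = 5/7 + (3/7)*sqrt(2). At the order-1 pole a set g(n) = (n - a)*f(n) = [37/(4*(n - 5))] / (n - a').
Simple pole: residue = g(a) at a = 5/7 - (3/7)*sqrt(2), which is -37/144 + (185/144)*sqrt(2).
The factor n**2 - 10*n/7 + 1/7 splits as (n - a)(n - a') with a = 5/7 + (3/7)*sqrt(2), a' = 5/7 - (3/7)*sqrt(2). At the order-1 pole a set g(n) = (n - a)*f(n) = [37/(4*(n - 5))] / (n - a').
Simple pole: residue = g(a) at a = 5/7 + (3/7)*sqrt(2), which is -37/144 - (185/144)*sqrt(2).
At the order-1 pole 5 set g(n) = (n - (5))*f(n) = 37/(4*(n**2 - 10*n/7 + 1/7)).
Simple pole: residue = g(a) at a = 5, which is 37/72.
List the singular points by increasing real part (a conjugate pair: the negative imaginary part first).


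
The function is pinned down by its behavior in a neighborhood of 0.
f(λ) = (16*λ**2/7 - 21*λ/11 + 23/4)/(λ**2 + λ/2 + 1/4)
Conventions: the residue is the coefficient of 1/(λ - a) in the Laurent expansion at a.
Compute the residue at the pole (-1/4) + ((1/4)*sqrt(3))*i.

The residue is (-235/154) - ((305/77)*sqrt(3))*i.

The factor λ**2 + λ/2 + 1/4 splits as (λ - a)(λ - a') with a = (-1/4) + ((1/4)*sqrt(3))*i, a' = (-1/4) - ((1/4)*sqrt(3))*i. At the order-1 pole a set g(λ) = (λ - a)*f(λ) = [16*λ**2/7 - 21*λ/11 + 23/4] / (λ - a').
Simple pole: residue = g(a) at a = (-1/4) + ((1/4)*sqrt(3))*i, which is (-235/154) - ((305/77)*sqrt(3))*i.


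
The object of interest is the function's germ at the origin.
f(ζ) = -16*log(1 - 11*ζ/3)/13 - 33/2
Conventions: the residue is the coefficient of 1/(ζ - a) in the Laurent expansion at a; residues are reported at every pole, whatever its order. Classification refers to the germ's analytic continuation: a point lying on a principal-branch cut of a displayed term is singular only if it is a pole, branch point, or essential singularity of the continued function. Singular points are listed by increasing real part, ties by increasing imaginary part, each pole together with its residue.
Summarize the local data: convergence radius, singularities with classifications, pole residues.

Branch term (-16/13)*log(1 - ζ/(3/11)): its argument vanishes at ζ = 3/11, a logarithmic branch point, modulus 3/11.
The radius of convergence is the smallest modulus among the singular points: 3/11.

Radius of convergence at 0: 3/11.
At 3/11: a logarithmic branch point.


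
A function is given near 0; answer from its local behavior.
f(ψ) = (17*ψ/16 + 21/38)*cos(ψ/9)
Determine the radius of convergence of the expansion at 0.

The radius of convergence is infinite.

The factor cos(ψ/9) is entire and contributes no finite singular point.
The polynomial part has no poles.
No finite singular points: the Taylor series at 0 converges everywhere.


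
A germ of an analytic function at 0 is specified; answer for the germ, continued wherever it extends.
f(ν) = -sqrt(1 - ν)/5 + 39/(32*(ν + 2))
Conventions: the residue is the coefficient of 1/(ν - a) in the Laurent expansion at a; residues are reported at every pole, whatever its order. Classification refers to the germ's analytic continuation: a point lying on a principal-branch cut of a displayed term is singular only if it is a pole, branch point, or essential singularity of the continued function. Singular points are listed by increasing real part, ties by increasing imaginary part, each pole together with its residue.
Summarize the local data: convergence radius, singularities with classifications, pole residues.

Radius of convergence at 0: 1.
At -2: a pole of order 1; residue 39/32.
At 1: an algebraic (square-root) branch point.

Denominator factor (ν + 2): pole of order 1 at -2, modulus 2.
Branch term (-1/5)*sqrt(1 - ν/(1)): its argument vanishes at ν = 1, a square-root branch point, modulus 1.
The radius of convergence is the smallest modulus among the singular points: 1.
The branch term is analytic at -2 and contributes nothing to the residue; only the rational part matters.
At the order-1 pole -2 set g(ν) = (ν - (-2))*(rational part) = 39/32.
Simple pole: residue = g(a) at a = -2, which is 39/32.
List the singular points by increasing real part (a conjugate pair: the negative imaginary part first).


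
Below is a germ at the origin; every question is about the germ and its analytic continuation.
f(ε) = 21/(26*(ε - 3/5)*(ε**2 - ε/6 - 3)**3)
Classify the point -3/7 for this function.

The point is a regular point.

Denominator factors: ε**2 - ε/6 - 3 = -269/98 at ε = -3/7; ε - 3/5 = -36/35 at ε = -3/7 — none vanishes.
So the germ continues analytically to -3/7.


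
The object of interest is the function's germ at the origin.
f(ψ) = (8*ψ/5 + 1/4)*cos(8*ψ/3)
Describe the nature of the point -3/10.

The point is a regular point.

There is no denominator, hence no pole anywhere.
The factor cos(8*ψ/3) is entire.
So the germ continues analytically to -3/10.


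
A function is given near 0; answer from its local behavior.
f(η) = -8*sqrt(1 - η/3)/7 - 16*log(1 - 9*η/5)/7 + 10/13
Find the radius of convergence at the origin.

The radius of convergence is 5/9.

Branch term (-16/7)*log(1 - η/(5/9)): its argument vanishes at η = 5/9, a logarithmic branch point, modulus 5/9.
Branch term (-8/7)*sqrt(1 - η/(3)): its argument vanishes at η = 3, a square-root branch point, modulus 3.
The radius of convergence is the smallest modulus among the singular points: 5/9.


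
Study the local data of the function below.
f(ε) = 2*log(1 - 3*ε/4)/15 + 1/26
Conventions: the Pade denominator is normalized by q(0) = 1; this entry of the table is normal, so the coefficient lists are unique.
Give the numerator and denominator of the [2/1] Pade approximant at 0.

The Pade approximant has numerator coefficients [1/26, -31/260, 1/80]; denominator coefficients [1, -1/2].

Taylor coefficients needed (expand at 0): a_0 = 1/26, a_1 = -1/10, a_2 = -3/80, a_3 = -3/160.
Write the denominator as Q(ε) = 1 + q1*ε. Requiring Q*f - P = O(ε^4) with deg P <= 2 kills the coefficients of ε^3..ε^3 in Q*f:
  ε^3: a_3 + q1*a_2 = 0, i.e. -3/160 + (-3/80)*q1 = 0.
Solving this linear system: q1 = -1/2.
The numerator is Q*f truncated at degree 2: P0 = a_0 = 1/26; P1 = a_1 + q1*a_0 = -31/260; P2 = a_2 + q1*a_1 = 1/80.


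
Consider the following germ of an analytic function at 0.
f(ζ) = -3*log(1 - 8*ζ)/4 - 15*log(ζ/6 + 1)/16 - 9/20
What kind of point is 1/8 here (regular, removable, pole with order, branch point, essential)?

The point is a logarithmic branch point.

The term (-3/4)*log(1 - ζ/(1/8)) has argument 1 - 1/8/(1/8) = 0 at 1/8: a logarithmic (infinitely-sheeted) branch point; the remaining terms are analytic or single-valued there.


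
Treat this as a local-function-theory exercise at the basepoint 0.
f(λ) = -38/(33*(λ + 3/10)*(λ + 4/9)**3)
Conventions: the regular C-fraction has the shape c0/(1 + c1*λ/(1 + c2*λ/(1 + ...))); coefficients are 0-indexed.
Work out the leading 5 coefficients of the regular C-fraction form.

Taylor coefficients (expand at 0): a_0 = -7695/176, a_1 = 28215/64, a_2 = -3938985/1408, a_3 = 80568075/5632, a_4 = -2905785425/45056.
c0 = a_0 = -7695/176. Peel one level at a time: if S = 1 + c*λ/S' with S'(0) = 1, then c is the λ-coefficient of S and S' = c*λ/(S - 1).
S_1 = c0/f = 1 + (121/12)*λ + (603/16)*λ^2 + ...; c1 = 121/12.
S_2 = c1*λ/(S_1 - 1) = 1 + (-1809/484)*λ + (915867/117128)*λ^2 + ...; c2 = -1809/484.
S_3 = c2*λ/(S_2 - 1) = 1 + (33921/16214)*λ + (122121/71824)*λ^2 + ...; c3 = 33921/16214.
S_4 = c3*λ/(S_3 - 1) = 1 + (-1641849/2020184)*λ + ...; c4 = -1641849/2020184.

The regular C-fraction coefficients are [-7695/176, 121/12, -1809/484, 33921/16214, -1641849/2020184].


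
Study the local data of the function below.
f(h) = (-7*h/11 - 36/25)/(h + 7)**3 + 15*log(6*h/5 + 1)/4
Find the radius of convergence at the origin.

Denominator factor (h + 7)^3: pole of order 3 at -7, modulus 7.
Branch term (15/4)*log(1 - h/(-5/6)): its argument vanishes at h = -5/6, a logarithmic branch point, modulus 5/6.
The radius of convergence is the smallest modulus among the singular points: 5/6.

The radius of convergence is 5/6.


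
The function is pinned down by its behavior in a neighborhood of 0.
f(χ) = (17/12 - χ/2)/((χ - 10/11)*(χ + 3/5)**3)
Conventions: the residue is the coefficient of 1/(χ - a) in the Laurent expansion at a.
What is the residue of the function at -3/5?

At the order-3 pole -3/5 set g(χ) = (χ - (-3/5))^3*f(χ) = (17/12 - χ/2)/(χ - 10/11).
Order-3 pole: residue = g''(a)/2; g''(-3/5) = -1920875/3430722, so the residue is -1920875/6861444.

The residue is -1920875/6861444.


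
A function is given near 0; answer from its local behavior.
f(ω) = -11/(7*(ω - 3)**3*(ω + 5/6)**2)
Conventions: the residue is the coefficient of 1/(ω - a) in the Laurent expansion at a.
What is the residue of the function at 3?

The residue is -42768/1958887.

At the order-3 pole 3 set g(ω) = (ω - (3))^3*f(ω) = -11/(7*(ω + 5/6)**2).
Order-3 pole: residue = g''(a)/2; g''(3) = -85536/1958887, so the residue is -42768/1958887.


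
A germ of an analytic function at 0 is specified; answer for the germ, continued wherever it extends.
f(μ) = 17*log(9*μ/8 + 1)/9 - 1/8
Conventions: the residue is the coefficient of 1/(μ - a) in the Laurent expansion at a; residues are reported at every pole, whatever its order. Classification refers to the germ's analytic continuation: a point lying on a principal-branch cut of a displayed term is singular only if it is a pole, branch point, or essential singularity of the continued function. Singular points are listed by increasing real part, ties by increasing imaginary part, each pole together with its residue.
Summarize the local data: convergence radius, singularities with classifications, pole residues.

Branch term (17/9)*log(1 - μ/(-8/9)): its argument vanishes at μ = -8/9, a logarithmic branch point, modulus 8/9.
The radius of convergence is the smallest modulus among the singular points: 8/9.

Radius of convergence at 0: 8/9.
At -8/9: a logarithmic branch point.


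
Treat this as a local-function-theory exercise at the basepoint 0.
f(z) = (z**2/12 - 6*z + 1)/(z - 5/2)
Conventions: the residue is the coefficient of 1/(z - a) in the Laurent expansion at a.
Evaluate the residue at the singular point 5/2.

The residue is -647/48.

At the order-1 pole 5/2 set g(z) = (z - (5/2))*f(z) = z**2/12 - 6*z + 1.
Simple pole: residue = g(a) at a = 5/2, which is -647/48.


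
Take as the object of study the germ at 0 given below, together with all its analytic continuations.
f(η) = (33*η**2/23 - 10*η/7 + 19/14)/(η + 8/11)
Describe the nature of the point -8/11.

The point is a pole of order 1.

The denominator factor η + 8/11 vanishes at -8/11 and appears to the power 1; the numerator there equals 11175/3542, nonzero, and no other factor vanishes.
Hence a pole whose order is the multiplicity, 1.


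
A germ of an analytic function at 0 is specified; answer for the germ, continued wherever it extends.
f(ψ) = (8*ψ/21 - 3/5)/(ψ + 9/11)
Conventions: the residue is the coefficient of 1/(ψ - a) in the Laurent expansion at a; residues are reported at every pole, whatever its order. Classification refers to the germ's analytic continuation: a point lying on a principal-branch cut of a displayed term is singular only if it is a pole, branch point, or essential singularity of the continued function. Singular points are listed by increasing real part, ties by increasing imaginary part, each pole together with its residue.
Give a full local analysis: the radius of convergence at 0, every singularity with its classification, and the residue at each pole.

Radius of convergence at 0: 9/11.
At -9/11: a pole of order 1; residue -351/385.

Denominator factor (ψ + 9/11): pole of order 1 at -9/11, modulus 9/11.
The radius of convergence is the smallest modulus among the singular points: 9/11.
At the order-1 pole -9/11 set g(ψ) = (ψ - (-9/11))*f(ψ) = 8*ψ/21 - 3/5.
Simple pole: residue = g(a) at a = -9/11, which is -351/385.


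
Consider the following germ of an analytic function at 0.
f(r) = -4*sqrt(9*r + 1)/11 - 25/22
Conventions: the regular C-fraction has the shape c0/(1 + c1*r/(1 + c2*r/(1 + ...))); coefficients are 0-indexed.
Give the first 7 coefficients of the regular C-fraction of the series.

Taylor coefficients (expand at 0): a_0 = -3/2, a_1 = -18/11, a_2 = 81/22, a_3 = -729/44, a_4 = 32805/352, a_5 = -413343/704, a_6 = 11160261/2816.
c0 = a_0 = -3/2. Peel one level at a time: if S = 1 + c*r/S' with S'(0) = 1, then c is the r-coefficient of S and S' = c*r/(S - 1).
S_1 = c0/f = 1 + (-12/11)*r + (441/121)*r^2 + ...; c1 = -12/11.
S_2 = c1*r/(S_1 - 1) = 1 + (147/44)*r + (-81/16)*r^2 + ...; c2 = 147/44.
S_3 = c2*r/(S_2 - 1) = 1 + (297/196)*r + (-173745/38416)*r^2 + ...; c3 = 297/196.
S_4 = c3*r/(S_3 - 1) = 1 + (585/196)*r + (-81/16)*r^2 + ...; c4 = 585/196.
S_5 = c4*r/(S_4 - 1) = 1 + (441/260)*r + (-321489/67600)*r^2 + ...; c5 = 441/260.
S_6 = c5*r/(S_5 - 1) = 1 + (729/260)*r + ...; c6 = 729/260.

The regular C-fraction coefficients are [-3/2, -12/11, 147/44, 297/196, 585/196, 441/260, 729/260].


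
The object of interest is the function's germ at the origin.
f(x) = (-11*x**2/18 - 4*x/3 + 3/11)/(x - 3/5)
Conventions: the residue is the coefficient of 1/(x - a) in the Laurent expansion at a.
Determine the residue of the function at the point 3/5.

The residue is -411/550.

At the order-1 pole 3/5 set g(x) = (x - (3/5))*f(x) = -11*x**2/18 - 4*x/3 + 3/11.
Simple pole: residue = g(a) at a = 3/5, which is -411/550.


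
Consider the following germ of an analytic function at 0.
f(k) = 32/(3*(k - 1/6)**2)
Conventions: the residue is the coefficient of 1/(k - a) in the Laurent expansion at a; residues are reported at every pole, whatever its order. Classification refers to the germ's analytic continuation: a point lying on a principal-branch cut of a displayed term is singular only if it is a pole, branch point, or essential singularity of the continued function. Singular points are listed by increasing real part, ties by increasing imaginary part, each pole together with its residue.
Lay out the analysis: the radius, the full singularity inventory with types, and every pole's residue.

Denominator factor (k - 1/6)^2: pole of order 2 at 1/6, modulus 1/6.
The radius of convergence is the smallest modulus among the singular points: 1/6.
At the order-2 pole 1/6 set g(k) = (k - (1/6))^2*f(k) = 32/3.
Order-2 pole: residue = g'(a); g'(1/6) = 0, so the residue is 0.

Radius of convergence at 0: 1/6.
At 1/6: a pole of order 2; residue 0.


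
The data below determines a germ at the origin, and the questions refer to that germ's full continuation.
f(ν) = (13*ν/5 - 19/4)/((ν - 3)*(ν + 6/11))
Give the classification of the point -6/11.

The point is a pole of order 1.

The denominator factor ν + 6/11 vanishes at -6/11 and appears to the power 1; the numerator there equals -1357/220, nonzero, and no other factor vanishes.
Hence a pole whose order is the multiplicity, 1.


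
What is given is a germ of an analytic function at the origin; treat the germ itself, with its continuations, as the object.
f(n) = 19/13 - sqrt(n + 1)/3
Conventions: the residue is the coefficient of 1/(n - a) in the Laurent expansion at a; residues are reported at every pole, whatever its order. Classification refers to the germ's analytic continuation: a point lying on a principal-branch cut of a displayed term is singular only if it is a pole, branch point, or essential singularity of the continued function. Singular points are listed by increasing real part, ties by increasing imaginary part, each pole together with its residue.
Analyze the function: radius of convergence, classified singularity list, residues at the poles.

Radius of convergence at 0: 1.
At -1: an algebraic (square-root) branch point.

Branch term (-1/3)*sqrt(1 - n/(-1)): its argument vanishes at n = -1, a square-root branch point, modulus 1.
The radius of convergence is the smallest modulus among the singular points: 1.


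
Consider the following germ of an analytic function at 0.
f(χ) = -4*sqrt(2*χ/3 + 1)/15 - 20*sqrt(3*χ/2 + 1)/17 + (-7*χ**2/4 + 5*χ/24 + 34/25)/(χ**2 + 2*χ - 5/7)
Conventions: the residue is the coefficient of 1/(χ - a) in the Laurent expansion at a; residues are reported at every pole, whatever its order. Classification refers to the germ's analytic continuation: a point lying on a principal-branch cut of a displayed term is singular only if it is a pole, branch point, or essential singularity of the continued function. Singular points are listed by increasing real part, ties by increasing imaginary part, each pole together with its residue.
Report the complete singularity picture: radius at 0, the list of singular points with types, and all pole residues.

Radius of convergence at 0: -1 + (2/7)*sqrt(21).
At -1 - (2/7)*sqrt(21): a pole of order 1; residue 89/48 + (2159/7200)*sqrt(21).
At -3/2: an algebraic (square-root) branch point.
At -2/3: an algebraic (square-root) branch point.
At -1 + (2/7)*sqrt(21): a pole of order 1; residue 89/48 - (2159/7200)*sqrt(21).


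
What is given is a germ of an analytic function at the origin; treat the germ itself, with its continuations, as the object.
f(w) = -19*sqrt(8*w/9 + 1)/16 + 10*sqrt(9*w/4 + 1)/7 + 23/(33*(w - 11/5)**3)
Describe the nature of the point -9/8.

The point is an algebraic (square-root) branch point.

The term (-19/16)*sqrt(1 - w/(-9/8)) has argument 1 - -9/8/(-9/8) = 0 at -9/8: a square-root (algebraic, two-sheeted) branch point; the remaining terms are analytic or single-valued there.


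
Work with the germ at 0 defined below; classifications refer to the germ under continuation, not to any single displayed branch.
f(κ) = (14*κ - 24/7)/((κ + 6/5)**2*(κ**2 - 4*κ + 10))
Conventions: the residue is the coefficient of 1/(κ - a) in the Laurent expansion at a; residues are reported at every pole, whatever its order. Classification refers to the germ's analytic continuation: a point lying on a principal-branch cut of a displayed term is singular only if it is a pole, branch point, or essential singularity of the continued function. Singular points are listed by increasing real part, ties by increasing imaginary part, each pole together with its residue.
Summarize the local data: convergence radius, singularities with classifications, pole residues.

Radius of convergence at 0: 6/5.
At -6/5: a pole of order 2; residue 107075/288463.
At (2) - (sqrt(6))*i: a pole of order 1; residue (-107075/576926) + ((350975/1730778)*sqrt(6))*i.
At (2) + (sqrt(6))*i: a pole of order 1; residue (-107075/576926) - ((350975/1730778)*sqrt(6))*i.


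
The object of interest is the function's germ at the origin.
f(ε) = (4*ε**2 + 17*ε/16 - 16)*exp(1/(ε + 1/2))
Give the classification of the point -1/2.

The exponent 1/(ε - (-1/2)) has a pole at -1/2, so exp(1/(ε - (-1/2))) takes every nonzero value near it: an essential singularity (not a pole of any order).

The point is an essential singularity.


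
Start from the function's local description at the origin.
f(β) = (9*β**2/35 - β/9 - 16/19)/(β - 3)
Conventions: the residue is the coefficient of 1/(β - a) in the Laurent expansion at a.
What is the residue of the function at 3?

At the order-1 pole 3 set g(β) = (β - (3))*f(β) = 9*β**2/35 - β/9 - 16/19.
Simple pole: residue = g(a) at a = 3, which is 2272/1995.

The residue is 2272/1995.


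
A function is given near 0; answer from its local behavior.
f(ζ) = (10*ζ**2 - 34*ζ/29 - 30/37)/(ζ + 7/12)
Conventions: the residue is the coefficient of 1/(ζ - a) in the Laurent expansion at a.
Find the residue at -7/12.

At the order-1 pole -7/12 set g(ζ) = (ζ - (-7/12))*f(ζ) = 10*ζ**2 - 34*ζ/29 - 30/37.
Simple pole: residue = g(a) at a = -7/12, which is 253081/77256.

The residue is 253081/77256.


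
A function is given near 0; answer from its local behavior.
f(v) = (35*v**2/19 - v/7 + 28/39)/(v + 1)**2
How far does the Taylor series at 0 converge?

Denominator factor (v + 1)^2: pole of order 2 at -1, modulus 1.
The radius of convergence is the smallest modulus among the singular points: 1.

The radius of convergence is 1.


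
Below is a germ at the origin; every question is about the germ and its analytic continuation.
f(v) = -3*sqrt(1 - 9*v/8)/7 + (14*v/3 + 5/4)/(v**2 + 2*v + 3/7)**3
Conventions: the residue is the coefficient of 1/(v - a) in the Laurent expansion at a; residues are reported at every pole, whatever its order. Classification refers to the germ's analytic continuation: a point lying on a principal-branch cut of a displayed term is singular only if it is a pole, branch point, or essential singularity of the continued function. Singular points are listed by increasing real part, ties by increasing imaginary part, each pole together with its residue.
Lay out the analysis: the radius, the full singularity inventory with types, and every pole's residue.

Radius of convergence at 0: 1 - (2/7)*sqrt(7).
At -1 - (2/7)*sqrt(7): a pole of order 3; residue (2009/2048)*sqrt(7).
At -1 + (2/7)*sqrt(7): a pole of order 3; residue -(2009/2048)*sqrt(7).
At 8/9: an algebraic (square-root) branch point.

Denominator factor (v**2 + 2*v + 3/7)^3: discriminant 16/7, real irrational roots -1 + (2/7)*sqrt(7) and -1 - (2/7)*sqrt(7); poles of order 3, moduli 1 - (2/7)*sqrt(7) and 1 + (2/7)*sqrt(7).
Branch term (-3/7)*sqrt(1 - v/(8/9)): its argument vanishes at v = 8/9, a square-root branch point, modulus 8/9.
The radius of convergence is the smallest modulus among the singular points: 1 - (2/7)*sqrt(7).
The branch term is analytic at -1 - (2/7)*sqrt(7) and contributes nothing to the residue; only the rational part matters.
The factor v**2 + 2*v + 3/7 splits as (v - a)(v - a') with a = -1 - (2/7)*sqrt(7), a' = -1 + (2/7)*sqrt(7). At the order-3 pole a set g(v) = (v - a)^3*(rational part) = [14*v/3 + 5/4] / (v - a')^3.
Order-3 pole: residue = g''(a)/2; g''(-1 - (2/7)*sqrt(7)) = (2009/1024)*sqrt(7), so the residue is (2009/2048)*sqrt(7).
The branch term is analytic at -1 + (2/7)*sqrt(7) and contributes nothing to the residue; only the rational part matters.
The factor v**2 + 2*v + 3/7 splits as (v - a)(v - a') with a = -1 + (2/7)*sqrt(7), a' = -1 - (2/7)*sqrt(7). At the order-3 pole a set g(v) = (v - a)^3*(rational part) = [14*v/3 + 5/4] / (v - a')^3.
Order-3 pole: residue = g''(a)/2; g''(-1 + (2/7)*sqrt(7)) = -(2009/1024)*sqrt(7), so the residue is -(2009/2048)*sqrt(7).
List the singular points by increasing real part (a conjugate pair: the negative imaginary part first).


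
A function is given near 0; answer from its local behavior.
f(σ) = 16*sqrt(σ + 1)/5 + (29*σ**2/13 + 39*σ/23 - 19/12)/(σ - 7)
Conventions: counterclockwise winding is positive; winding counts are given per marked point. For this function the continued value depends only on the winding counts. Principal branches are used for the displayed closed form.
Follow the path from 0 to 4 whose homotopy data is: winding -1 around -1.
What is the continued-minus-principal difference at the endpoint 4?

The rational part is single-valued and drops out of the difference; each branch term changes only by its own monodromy.
(16/5)*sqrt(1 - σ/(-1)): winding -1 is odd, the square root flips sign, contributing -2*(16/5)*sqrt(1 - (4)/(-1)) = -2*(16/5)*sqrt(5) = -(32/5)*sqrt(5).
Summing the contributions at σ = 4 gives -(32/5)*sqrt(5).

Continued minus principal equals -(32/5)*sqrt(5).


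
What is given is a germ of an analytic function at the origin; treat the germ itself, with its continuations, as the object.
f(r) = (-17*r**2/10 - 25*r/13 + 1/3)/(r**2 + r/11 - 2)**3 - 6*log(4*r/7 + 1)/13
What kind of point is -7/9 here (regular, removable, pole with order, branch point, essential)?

The point is a regular point.

Denominator factors: r**2 + r/11 - 2 = -1306/891 at r = -7/9 — none vanishes.
Branch term log(1 - r/(-7/4)): argument at -7/9 is 5/9, nonzero, so -7/9 is not its branch point (a point on a principal cut is still regular for the continued germ).
So the germ continues analytically to -7/9.


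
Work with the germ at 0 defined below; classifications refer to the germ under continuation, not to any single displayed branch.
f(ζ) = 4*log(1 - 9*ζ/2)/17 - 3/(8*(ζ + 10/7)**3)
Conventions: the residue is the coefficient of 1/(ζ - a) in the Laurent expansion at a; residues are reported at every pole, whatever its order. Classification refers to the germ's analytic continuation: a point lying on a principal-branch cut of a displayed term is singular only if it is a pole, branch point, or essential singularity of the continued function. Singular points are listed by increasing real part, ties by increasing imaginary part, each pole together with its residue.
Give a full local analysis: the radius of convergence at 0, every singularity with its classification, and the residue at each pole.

Radius of convergence at 0: 2/9.
At -10/7: a pole of order 3; residue 0.
At 2/9: a logarithmic branch point.

Denominator factor (ζ + 10/7)^3: pole of order 3 at -10/7, modulus 10/7.
Branch term (4/17)*log(1 - ζ/(2/9)): its argument vanishes at ζ = 2/9, a logarithmic branch point, modulus 2/9.
The radius of convergence is the smallest modulus among the singular points: 2/9.
The branch term is analytic at -10/7 and contributes nothing to the residue; only the rational part matters.
At the order-3 pole -10/7 set g(ζ) = (ζ - (-10/7))^3*(rational part) = -3/8.
Order-3 pole: residue = g''(a)/2; g''(-10/7) = 0, so the residue is 0.
List the singular points by increasing real part (a conjugate pair: the negative imaginary part first).
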